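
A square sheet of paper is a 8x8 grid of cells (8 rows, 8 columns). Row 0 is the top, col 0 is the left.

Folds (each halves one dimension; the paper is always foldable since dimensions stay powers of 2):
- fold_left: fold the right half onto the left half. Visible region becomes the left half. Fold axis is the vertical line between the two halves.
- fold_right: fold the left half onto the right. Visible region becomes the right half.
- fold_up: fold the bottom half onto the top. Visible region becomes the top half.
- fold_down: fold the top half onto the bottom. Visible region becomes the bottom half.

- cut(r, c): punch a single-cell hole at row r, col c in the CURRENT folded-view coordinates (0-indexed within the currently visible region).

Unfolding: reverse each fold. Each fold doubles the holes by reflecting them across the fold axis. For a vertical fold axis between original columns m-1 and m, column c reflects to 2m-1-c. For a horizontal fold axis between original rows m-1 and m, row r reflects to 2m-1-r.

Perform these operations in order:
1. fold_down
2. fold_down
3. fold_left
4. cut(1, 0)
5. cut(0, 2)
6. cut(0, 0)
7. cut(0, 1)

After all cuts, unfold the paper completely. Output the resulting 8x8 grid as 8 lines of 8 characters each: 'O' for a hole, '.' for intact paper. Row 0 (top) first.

Op 1 fold_down: fold axis h@4; visible region now rows[4,8) x cols[0,8) = 4x8
Op 2 fold_down: fold axis h@6; visible region now rows[6,8) x cols[0,8) = 2x8
Op 3 fold_left: fold axis v@4; visible region now rows[6,8) x cols[0,4) = 2x4
Op 4 cut(1, 0): punch at orig (7,0); cuts so far [(7, 0)]; region rows[6,8) x cols[0,4) = 2x4
Op 5 cut(0, 2): punch at orig (6,2); cuts so far [(6, 2), (7, 0)]; region rows[6,8) x cols[0,4) = 2x4
Op 6 cut(0, 0): punch at orig (6,0); cuts so far [(6, 0), (6, 2), (7, 0)]; region rows[6,8) x cols[0,4) = 2x4
Op 7 cut(0, 1): punch at orig (6,1); cuts so far [(6, 0), (6, 1), (6, 2), (7, 0)]; region rows[6,8) x cols[0,4) = 2x4
Unfold 1 (reflect across v@4): 8 holes -> [(6, 0), (6, 1), (6, 2), (6, 5), (6, 6), (6, 7), (7, 0), (7, 7)]
Unfold 2 (reflect across h@6): 16 holes -> [(4, 0), (4, 7), (5, 0), (5, 1), (5, 2), (5, 5), (5, 6), (5, 7), (6, 0), (6, 1), (6, 2), (6, 5), (6, 6), (6, 7), (7, 0), (7, 7)]
Unfold 3 (reflect across h@4): 32 holes -> [(0, 0), (0, 7), (1, 0), (1, 1), (1, 2), (1, 5), (1, 6), (1, 7), (2, 0), (2, 1), (2, 2), (2, 5), (2, 6), (2, 7), (3, 0), (3, 7), (4, 0), (4, 7), (5, 0), (5, 1), (5, 2), (5, 5), (5, 6), (5, 7), (6, 0), (6, 1), (6, 2), (6, 5), (6, 6), (6, 7), (7, 0), (7, 7)]

Answer: O......O
OOO..OOO
OOO..OOO
O......O
O......O
OOO..OOO
OOO..OOO
O......O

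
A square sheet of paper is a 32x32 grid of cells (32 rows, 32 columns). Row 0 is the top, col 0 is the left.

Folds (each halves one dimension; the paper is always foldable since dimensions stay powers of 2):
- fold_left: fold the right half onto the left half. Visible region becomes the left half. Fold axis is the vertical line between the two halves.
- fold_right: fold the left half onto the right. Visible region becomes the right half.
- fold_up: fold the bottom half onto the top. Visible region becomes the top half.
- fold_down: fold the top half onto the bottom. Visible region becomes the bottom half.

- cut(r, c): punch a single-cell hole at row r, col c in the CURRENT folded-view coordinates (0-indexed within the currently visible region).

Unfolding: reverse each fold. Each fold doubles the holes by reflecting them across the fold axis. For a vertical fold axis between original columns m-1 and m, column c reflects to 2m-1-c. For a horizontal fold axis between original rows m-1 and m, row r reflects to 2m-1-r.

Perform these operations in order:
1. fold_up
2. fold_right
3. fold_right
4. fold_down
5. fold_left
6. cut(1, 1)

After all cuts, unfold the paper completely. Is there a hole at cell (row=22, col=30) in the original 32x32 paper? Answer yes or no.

Answer: yes

Derivation:
Op 1 fold_up: fold axis h@16; visible region now rows[0,16) x cols[0,32) = 16x32
Op 2 fold_right: fold axis v@16; visible region now rows[0,16) x cols[16,32) = 16x16
Op 3 fold_right: fold axis v@24; visible region now rows[0,16) x cols[24,32) = 16x8
Op 4 fold_down: fold axis h@8; visible region now rows[8,16) x cols[24,32) = 8x8
Op 5 fold_left: fold axis v@28; visible region now rows[8,16) x cols[24,28) = 8x4
Op 6 cut(1, 1): punch at orig (9,25); cuts so far [(9, 25)]; region rows[8,16) x cols[24,28) = 8x4
Unfold 1 (reflect across v@28): 2 holes -> [(9, 25), (9, 30)]
Unfold 2 (reflect across h@8): 4 holes -> [(6, 25), (6, 30), (9, 25), (9, 30)]
Unfold 3 (reflect across v@24): 8 holes -> [(6, 17), (6, 22), (6, 25), (6, 30), (9, 17), (9, 22), (9, 25), (9, 30)]
Unfold 4 (reflect across v@16): 16 holes -> [(6, 1), (6, 6), (6, 9), (6, 14), (6, 17), (6, 22), (6, 25), (6, 30), (9, 1), (9, 6), (9, 9), (9, 14), (9, 17), (9, 22), (9, 25), (9, 30)]
Unfold 5 (reflect across h@16): 32 holes -> [(6, 1), (6, 6), (6, 9), (6, 14), (6, 17), (6, 22), (6, 25), (6, 30), (9, 1), (9, 6), (9, 9), (9, 14), (9, 17), (9, 22), (9, 25), (9, 30), (22, 1), (22, 6), (22, 9), (22, 14), (22, 17), (22, 22), (22, 25), (22, 30), (25, 1), (25, 6), (25, 9), (25, 14), (25, 17), (25, 22), (25, 25), (25, 30)]
Holes: [(6, 1), (6, 6), (6, 9), (6, 14), (6, 17), (6, 22), (6, 25), (6, 30), (9, 1), (9, 6), (9, 9), (9, 14), (9, 17), (9, 22), (9, 25), (9, 30), (22, 1), (22, 6), (22, 9), (22, 14), (22, 17), (22, 22), (22, 25), (22, 30), (25, 1), (25, 6), (25, 9), (25, 14), (25, 17), (25, 22), (25, 25), (25, 30)]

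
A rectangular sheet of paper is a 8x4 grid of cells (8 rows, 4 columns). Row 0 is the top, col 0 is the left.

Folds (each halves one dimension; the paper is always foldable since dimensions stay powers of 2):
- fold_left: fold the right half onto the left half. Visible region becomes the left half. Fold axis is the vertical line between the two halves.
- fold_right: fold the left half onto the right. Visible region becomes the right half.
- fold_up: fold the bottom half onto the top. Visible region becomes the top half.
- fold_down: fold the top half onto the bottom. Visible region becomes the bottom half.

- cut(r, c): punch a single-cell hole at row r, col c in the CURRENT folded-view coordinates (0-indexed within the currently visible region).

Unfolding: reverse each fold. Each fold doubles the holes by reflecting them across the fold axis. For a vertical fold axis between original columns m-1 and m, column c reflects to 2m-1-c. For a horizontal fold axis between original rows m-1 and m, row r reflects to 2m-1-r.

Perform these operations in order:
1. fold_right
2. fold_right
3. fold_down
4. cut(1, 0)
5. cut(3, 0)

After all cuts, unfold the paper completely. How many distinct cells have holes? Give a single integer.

Answer: 16

Derivation:
Op 1 fold_right: fold axis v@2; visible region now rows[0,8) x cols[2,4) = 8x2
Op 2 fold_right: fold axis v@3; visible region now rows[0,8) x cols[3,4) = 8x1
Op 3 fold_down: fold axis h@4; visible region now rows[4,8) x cols[3,4) = 4x1
Op 4 cut(1, 0): punch at orig (5,3); cuts so far [(5, 3)]; region rows[4,8) x cols[3,4) = 4x1
Op 5 cut(3, 0): punch at orig (7,3); cuts so far [(5, 3), (7, 3)]; region rows[4,8) x cols[3,4) = 4x1
Unfold 1 (reflect across h@4): 4 holes -> [(0, 3), (2, 3), (5, 3), (7, 3)]
Unfold 2 (reflect across v@3): 8 holes -> [(0, 2), (0, 3), (2, 2), (2, 3), (5, 2), (5, 3), (7, 2), (7, 3)]
Unfold 3 (reflect across v@2): 16 holes -> [(0, 0), (0, 1), (0, 2), (0, 3), (2, 0), (2, 1), (2, 2), (2, 3), (5, 0), (5, 1), (5, 2), (5, 3), (7, 0), (7, 1), (7, 2), (7, 3)]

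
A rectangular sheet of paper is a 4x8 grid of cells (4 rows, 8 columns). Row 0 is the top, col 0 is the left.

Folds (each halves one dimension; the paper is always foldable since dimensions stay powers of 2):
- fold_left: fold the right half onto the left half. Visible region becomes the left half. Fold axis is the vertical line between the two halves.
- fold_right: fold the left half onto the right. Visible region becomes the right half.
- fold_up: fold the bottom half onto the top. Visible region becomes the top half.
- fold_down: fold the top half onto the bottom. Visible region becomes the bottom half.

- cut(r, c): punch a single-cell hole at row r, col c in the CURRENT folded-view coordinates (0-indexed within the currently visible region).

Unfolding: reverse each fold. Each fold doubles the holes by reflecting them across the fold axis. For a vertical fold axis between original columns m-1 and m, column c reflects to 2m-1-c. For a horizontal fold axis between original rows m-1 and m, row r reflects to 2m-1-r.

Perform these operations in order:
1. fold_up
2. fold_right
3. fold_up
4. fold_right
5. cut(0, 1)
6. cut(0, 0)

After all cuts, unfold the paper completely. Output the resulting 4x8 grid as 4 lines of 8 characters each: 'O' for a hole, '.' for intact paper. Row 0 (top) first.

Op 1 fold_up: fold axis h@2; visible region now rows[0,2) x cols[0,8) = 2x8
Op 2 fold_right: fold axis v@4; visible region now rows[0,2) x cols[4,8) = 2x4
Op 3 fold_up: fold axis h@1; visible region now rows[0,1) x cols[4,8) = 1x4
Op 4 fold_right: fold axis v@6; visible region now rows[0,1) x cols[6,8) = 1x2
Op 5 cut(0, 1): punch at orig (0,7); cuts so far [(0, 7)]; region rows[0,1) x cols[6,8) = 1x2
Op 6 cut(0, 0): punch at orig (0,6); cuts so far [(0, 6), (0, 7)]; region rows[0,1) x cols[6,8) = 1x2
Unfold 1 (reflect across v@6): 4 holes -> [(0, 4), (0, 5), (0, 6), (0, 7)]
Unfold 2 (reflect across h@1): 8 holes -> [(0, 4), (0, 5), (0, 6), (0, 7), (1, 4), (1, 5), (1, 6), (1, 7)]
Unfold 3 (reflect across v@4): 16 holes -> [(0, 0), (0, 1), (0, 2), (0, 3), (0, 4), (0, 5), (0, 6), (0, 7), (1, 0), (1, 1), (1, 2), (1, 3), (1, 4), (1, 5), (1, 6), (1, 7)]
Unfold 4 (reflect across h@2): 32 holes -> [(0, 0), (0, 1), (0, 2), (0, 3), (0, 4), (0, 5), (0, 6), (0, 7), (1, 0), (1, 1), (1, 2), (1, 3), (1, 4), (1, 5), (1, 6), (1, 7), (2, 0), (2, 1), (2, 2), (2, 3), (2, 4), (2, 5), (2, 6), (2, 7), (3, 0), (3, 1), (3, 2), (3, 3), (3, 4), (3, 5), (3, 6), (3, 7)]

Answer: OOOOOOOO
OOOOOOOO
OOOOOOOO
OOOOOOOO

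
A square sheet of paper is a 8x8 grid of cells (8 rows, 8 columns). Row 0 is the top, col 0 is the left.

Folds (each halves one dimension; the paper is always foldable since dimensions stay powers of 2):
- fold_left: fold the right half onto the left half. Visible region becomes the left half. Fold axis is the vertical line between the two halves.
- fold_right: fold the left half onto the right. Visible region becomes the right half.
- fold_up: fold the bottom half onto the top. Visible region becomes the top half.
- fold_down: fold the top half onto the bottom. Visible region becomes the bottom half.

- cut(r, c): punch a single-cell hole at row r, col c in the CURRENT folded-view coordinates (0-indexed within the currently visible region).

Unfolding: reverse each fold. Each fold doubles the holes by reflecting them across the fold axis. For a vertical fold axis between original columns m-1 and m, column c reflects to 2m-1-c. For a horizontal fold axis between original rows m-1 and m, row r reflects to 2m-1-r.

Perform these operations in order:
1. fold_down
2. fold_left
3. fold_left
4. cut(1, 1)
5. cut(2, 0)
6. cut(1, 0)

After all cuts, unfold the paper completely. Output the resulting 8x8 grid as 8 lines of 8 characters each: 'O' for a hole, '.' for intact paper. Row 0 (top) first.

Answer: ........
O..OO..O
OOOOOOOO
........
........
OOOOOOOO
O..OO..O
........

Derivation:
Op 1 fold_down: fold axis h@4; visible region now rows[4,8) x cols[0,8) = 4x8
Op 2 fold_left: fold axis v@4; visible region now rows[4,8) x cols[0,4) = 4x4
Op 3 fold_left: fold axis v@2; visible region now rows[4,8) x cols[0,2) = 4x2
Op 4 cut(1, 1): punch at orig (5,1); cuts so far [(5, 1)]; region rows[4,8) x cols[0,2) = 4x2
Op 5 cut(2, 0): punch at orig (6,0); cuts so far [(5, 1), (6, 0)]; region rows[4,8) x cols[0,2) = 4x2
Op 6 cut(1, 0): punch at orig (5,0); cuts so far [(5, 0), (5, 1), (6, 0)]; region rows[4,8) x cols[0,2) = 4x2
Unfold 1 (reflect across v@2): 6 holes -> [(5, 0), (5, 1), (5, 2), (5, 3), (6, 0), (6, 3)]
Unfold 2 (reflect across v@4): 12 holes -> [(5, 0), (5, 1), (5, 2), (5, 3), (5, 4), (5, 5), (5, 6), (5, 7), (6, 0), (6, 3), (6, 4), (6, 7)]
Unfold 3 (reflect across h@4): 24 holes -> [(1, 0), (1, 3), (1, 4), (1, 7), (2, 0), (2, 1), (2, 2), (2, 3), (2, 4), (2, 5), (2, 6), (2, 7), (5, 0), (5, 1), (5, 2), (5, 3), (5, 4), (5, 5), (5, 6), (5, 7), (6, 0), (6, 3), (6, 4), (6, 7)]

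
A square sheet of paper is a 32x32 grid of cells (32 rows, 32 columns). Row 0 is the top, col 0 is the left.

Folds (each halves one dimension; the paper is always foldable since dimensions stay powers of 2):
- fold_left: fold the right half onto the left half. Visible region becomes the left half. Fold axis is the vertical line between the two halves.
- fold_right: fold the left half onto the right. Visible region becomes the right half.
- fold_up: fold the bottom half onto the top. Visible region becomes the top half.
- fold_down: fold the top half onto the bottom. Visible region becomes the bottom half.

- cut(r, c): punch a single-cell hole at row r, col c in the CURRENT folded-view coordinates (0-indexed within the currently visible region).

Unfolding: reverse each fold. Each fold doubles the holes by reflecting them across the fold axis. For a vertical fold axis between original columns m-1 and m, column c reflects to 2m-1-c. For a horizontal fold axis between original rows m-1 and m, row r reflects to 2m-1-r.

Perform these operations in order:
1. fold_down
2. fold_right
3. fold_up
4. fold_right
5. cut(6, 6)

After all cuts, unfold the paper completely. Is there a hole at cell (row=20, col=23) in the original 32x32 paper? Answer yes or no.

Op 1 fold_down: fold axis h@16; visible region now rows[16,32) x cols[0,32) = 16x32
Op 2 fold_right: fold axis v@16; visible region now rows[16,32) x cols[16,32) = 16x16
Op 3 fold_up: fold axis h@24; visible region now rows[16,24) x cols[16,32) = 8x16
Op 4 fold_right: fold axis v@24; visible region now rows[16,24) x cols[24,32) = 8x8
Op 5 cut(6, 6): punch at orig (22,30); cuts so far [(22, 30)]; region rows[16,24) x cols[24,32) = 8x8
Unfold 1 (reflect across v@24): 2 holes -> [(22, 17), (22, 30)]
Unfold 2 (reflect across h@24): 4 holes -> [(22, 17), (22, 30), (25, 17), (25, 30)]
Unfold 3 (reflect across v@16): 8 holes -> [(22, 1), (22, 14), (22, 17), (22, 30), (25, 1), (25, 14), (25, 17), (25, 30)]
Unfold 4 (reflect across h@16): 16 holes -> [(6, 1), (6, 14), (6, 17), (6, 30), (9, 1), (9, 14), (9, 17), (9, 30), (22, 1), (22, 14), (22, 17), (22, 30), (25, 1), (25, 14), (25, 17), (25, 30)]
Holes: [(6, 1), (6, 14), (6, 17), (6, 30), (9, 1), (9, 14), (9, 17), (9, 30), (22, 1), (22, 14), (22, 17), (22, 30), (25, 1), (25, 14), (25, 17), (25, 30)]

Answer: no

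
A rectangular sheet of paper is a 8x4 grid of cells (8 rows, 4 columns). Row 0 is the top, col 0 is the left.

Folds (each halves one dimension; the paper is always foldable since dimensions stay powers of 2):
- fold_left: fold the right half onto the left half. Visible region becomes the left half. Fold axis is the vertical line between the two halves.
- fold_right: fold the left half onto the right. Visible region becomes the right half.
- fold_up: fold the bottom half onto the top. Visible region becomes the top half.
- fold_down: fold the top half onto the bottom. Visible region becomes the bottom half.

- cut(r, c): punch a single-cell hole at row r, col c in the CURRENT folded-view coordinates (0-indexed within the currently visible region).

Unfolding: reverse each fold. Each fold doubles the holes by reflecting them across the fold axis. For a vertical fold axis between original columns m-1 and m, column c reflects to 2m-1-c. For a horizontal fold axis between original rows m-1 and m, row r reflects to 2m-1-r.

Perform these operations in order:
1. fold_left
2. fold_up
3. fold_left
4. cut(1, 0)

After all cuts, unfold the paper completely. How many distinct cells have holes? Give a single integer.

Answer: 8

Derivation:
Op 1 fold_left: fold axis v@2; visible region now rows[0,8) x cols[0,2) = 8x2
Op 2 fold_up: fold axis h@4; visible region now rows[0,4) x cols[0,2) = 4x2
Op 3 fold_left: fold axis v@1; visible region now rows[0,4) x cols[0,1) = 4x1
Op 4 cut(1, 0): punch at orig (1,0); cuts so far [(1, 0)]; region rows[0,4) x cols[0,1) = 4x1
Unfold 1 (reflect across v@1): 2 holes -> [(1, 0), (1, 1)]
Unfold 2 (reflect across h@4): 4 holes -> [(1, 0), (1, 1), (6, 0), (6, 1)]
Unfold 3 (reflect across v@2): 8 holes -> [(1, 0), (1, 1), (1, 2), (1, 3), (6, 0), (6, 1), (6, 2), (6, 3)]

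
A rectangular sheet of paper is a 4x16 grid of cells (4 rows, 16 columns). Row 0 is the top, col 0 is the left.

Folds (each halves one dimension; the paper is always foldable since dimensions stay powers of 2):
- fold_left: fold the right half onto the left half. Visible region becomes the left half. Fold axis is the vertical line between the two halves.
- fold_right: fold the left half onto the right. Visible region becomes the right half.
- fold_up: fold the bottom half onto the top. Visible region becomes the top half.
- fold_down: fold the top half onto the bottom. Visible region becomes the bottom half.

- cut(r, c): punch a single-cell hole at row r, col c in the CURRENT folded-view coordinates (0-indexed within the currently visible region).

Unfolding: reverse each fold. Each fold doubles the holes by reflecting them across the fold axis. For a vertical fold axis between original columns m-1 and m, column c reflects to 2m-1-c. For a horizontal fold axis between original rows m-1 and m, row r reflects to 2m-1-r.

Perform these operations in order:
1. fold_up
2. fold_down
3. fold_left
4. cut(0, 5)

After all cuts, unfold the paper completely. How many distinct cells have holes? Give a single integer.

Op 1 fold_up: fold axis h@2; visible region now rows[0,2) x cols[0,16) = 2x16
Op 2 fold_down: fold axis h@1; visible region now rows[1,2) x cols[0,16) = 1x16
Op 3 fold_left: fold axis v@8; visible region now rows[1,2) x cols[0,8) = 1x8
Op 4 cut(0, 5): punch at orig (1,5); cuts so far [(1, 5)]; region rows[1,2) x cols[0,8) = 1x8
Unfold 1 (reflect across v@8): 2 holes -> [(1, 5), (1, 10)]
Unfold 2 (reflect across h@1): 4 holes -> [(0, 5), (0, 10), (1, 5), (1, 10)]
Unfold 3 (reflect across h@2): 8 holes -> [(0, 5), (0, 10), (1, 5), (1, 10), (2, 5), (2, 10), (3, 5), (3, 10)]

Answer: 8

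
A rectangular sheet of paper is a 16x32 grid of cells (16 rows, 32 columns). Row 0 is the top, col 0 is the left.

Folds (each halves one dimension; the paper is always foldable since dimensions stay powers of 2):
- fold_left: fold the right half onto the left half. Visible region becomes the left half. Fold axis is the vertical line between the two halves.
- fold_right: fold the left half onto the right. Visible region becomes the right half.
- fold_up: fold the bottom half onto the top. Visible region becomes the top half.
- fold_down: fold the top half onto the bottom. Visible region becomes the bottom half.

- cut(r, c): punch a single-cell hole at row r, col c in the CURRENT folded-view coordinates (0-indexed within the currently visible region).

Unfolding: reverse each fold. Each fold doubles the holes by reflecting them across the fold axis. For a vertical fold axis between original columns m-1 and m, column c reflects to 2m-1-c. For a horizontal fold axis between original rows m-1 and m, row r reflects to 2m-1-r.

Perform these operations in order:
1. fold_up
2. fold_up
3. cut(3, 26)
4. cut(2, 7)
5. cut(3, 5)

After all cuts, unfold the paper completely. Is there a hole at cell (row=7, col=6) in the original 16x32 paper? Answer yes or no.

Op 1 fold_up: fold axis h@8; visible region now rows[0,8) x cols[0,32) = 8x32
Op 2 fold_up: fold axis h@4; visible region now rows[0,4) x cols[0,32) = 4x32
Op 3 cut(3, 26): punch at orig (3,26); cuts so far [(3, 26)]; region rows[0,4) x cols[0,32) = 4x32
Op 4 cut(2, 7): punch at orig (2,7); cuts so far [(2, 7), (3, 26)]; region rows[0,4) x cols[0,32) = 4x32
Op 5 cut(3, 5): punch at orig (3,5); cuts so far [(2, 7), (3, 5), (3, 26)]; region rows[0,4) x cols[0,32) = 4x32
Unfold 1 (reflect across h@4): 6 holes -> [(2, 7), (3, 5), (3, 26), (4, 5), (4, 26), (5, 7)]
Unfold 2 (reflect across h@8): 12 holes -> [(2, 7), (3, 5), (3, 26), (4, 5), (4, 26), (5, 7), (10, 7), (11, 5), (11, 26), (12, 5), (12, 26), (13, 7)]
Holes: [(2, 7), (3, 5), (3, 26), (4, 5), (4, 26), (5, 7), (10, 7), (11, 5), (11, 26), (12, 5), (12, 26), (13, 7)]

Answer: no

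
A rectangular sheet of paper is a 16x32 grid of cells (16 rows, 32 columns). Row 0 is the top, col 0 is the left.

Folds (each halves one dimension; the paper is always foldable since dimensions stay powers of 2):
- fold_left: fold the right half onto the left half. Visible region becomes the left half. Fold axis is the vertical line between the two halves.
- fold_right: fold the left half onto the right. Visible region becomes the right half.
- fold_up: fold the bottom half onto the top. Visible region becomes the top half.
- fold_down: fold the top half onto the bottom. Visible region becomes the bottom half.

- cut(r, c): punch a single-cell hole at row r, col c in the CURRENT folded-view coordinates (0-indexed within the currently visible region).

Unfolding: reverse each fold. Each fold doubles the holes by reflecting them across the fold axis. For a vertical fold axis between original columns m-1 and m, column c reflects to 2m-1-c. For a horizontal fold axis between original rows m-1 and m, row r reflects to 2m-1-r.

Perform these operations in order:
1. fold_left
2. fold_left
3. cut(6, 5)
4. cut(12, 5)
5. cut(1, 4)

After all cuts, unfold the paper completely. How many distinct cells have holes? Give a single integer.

Op 1 fold_left: fold axis v@16; visible region now rows[0,16) x cols[0,16) = 16x16
Op 2 fold_left: fold axis v@8; visible region now rows[0,16) x cols[0,8) = 16x8
Op 3 cut(6, 5): punch at orig (6,5); cuts so far [(6, 5)]; region rows[0,16) x cols[0,8) = 16x8
Op 4 cut(12, 5): punch at orig (12,5); cuts so far [(6, 5), (12, 5)]; region rows[0,16) x cols[0,8) = 16x8
Op 5 cut(1, 4): punch at orig (1,4); cuts so far [(1, 4), (6, 5), (12, 5)]; region rows[0,16) x cols[0,8) = 16x8
Unfold 1 (reflect across v@8): 6 holes -> [(1, 4), (1, 11), (6, 5), (6, 10), (12, 5), (12, 10)]
Unfold 2 (reflect across v@16): 12 holes -> [(1, 4), (1, 11), (1, 20), (1, 27), (6, 5), (6, 10), (6, 21), (6, 26), (12, 5), (12, 10), (12, 21), (12, 26)]

Answer: 12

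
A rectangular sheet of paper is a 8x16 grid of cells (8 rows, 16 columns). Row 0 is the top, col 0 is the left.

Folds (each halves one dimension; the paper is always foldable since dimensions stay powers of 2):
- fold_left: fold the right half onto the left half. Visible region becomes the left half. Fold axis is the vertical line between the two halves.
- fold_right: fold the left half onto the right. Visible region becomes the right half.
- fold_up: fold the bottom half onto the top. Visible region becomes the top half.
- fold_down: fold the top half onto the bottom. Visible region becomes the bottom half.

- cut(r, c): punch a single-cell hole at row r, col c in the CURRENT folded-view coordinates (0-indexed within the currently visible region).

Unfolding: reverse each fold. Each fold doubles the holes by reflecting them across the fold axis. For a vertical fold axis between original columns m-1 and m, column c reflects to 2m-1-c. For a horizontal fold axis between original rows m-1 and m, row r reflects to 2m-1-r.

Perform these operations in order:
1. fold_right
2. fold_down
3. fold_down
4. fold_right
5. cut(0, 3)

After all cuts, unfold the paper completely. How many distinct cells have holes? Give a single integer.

Op 1 fold_right: fold axis v@8; visible region now rows[0,8) x cols[8,16) = 8x8
Op 2 fold_down: fold axis h@4; visible region now rows[4,8) x cols[8,16) = 4x8
Op 3 fold_down: fold axis h@6; visible region now rows[6,8) x cols[8,16) = 2x8
Op 4 fold_right: fold axis v@12; visible region now rows[6,8) x cols[12,16) = 2x4
Op 5 cut(0, 3): punch at orig (6,15); cuts so far [(6, 15)]; region rows[6,8) x cols[12,16) = 2x4
Unfold 1 (reflect across v@12): 2 holes -> [(6, 8), (6, 15)]
Unfold 2 (reflect across h@6): 4 holes -> [(5, 8), (5, 15), (6, 8), (6, 15)]
Unfold 3 (reflect across h@4): 8 holes -> [(1, 8), (1, 15), (2, 8), (2, 15), (5, 8), (5, 15), (6, 8), (6, 15)]
Unfold 4 (reflect across v@8): 16 holes -> [(1, 0), (1, 7), (1, 8), (1, 15), (2, 0), (2, 7), (2, 8), (2, 15), (5, 0), (5, 7), (5, 8), (5, 15), (6, 0), (6, 7), (6, 8), (6, 15)]

Answer: 16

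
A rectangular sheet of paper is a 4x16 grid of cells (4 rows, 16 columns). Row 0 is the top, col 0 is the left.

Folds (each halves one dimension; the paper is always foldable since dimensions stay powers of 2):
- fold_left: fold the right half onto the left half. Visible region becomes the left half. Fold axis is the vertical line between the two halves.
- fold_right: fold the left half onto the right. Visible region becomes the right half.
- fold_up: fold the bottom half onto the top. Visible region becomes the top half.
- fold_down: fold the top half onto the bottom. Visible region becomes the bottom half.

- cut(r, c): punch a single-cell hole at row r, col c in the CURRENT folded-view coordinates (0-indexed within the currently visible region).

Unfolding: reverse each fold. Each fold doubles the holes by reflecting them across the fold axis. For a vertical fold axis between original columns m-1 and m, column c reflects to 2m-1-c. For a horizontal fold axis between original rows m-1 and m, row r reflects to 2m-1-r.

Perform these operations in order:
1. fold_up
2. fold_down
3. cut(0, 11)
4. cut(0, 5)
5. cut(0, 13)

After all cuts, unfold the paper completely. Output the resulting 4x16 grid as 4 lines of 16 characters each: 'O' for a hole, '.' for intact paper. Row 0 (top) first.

Answer: .....O.....O.O..
.....O.....O.O..
.....O.....O.O..
.....O.....O.O..

Derivation:
Op 1 fold_up: fold axis h@2; visible region now rows[0,2) x cols[0,16) = 2x16
Op 2 fold_down: fold axis h@1; visible region now rows[1,2) x cols[0,16) = 1x16
Op 3 cut(0, 11): punch at orig (1,11); cuts so far [(1, 11)]; region rows[1,2) x cols[0,16) = 1x16
Op 4 cut(0, 5): punch at orig (1,5); cuts so far [(1, 5), (1, 11)]; region rows[1,2) x cols[0,16) = 1x16
Op 5 cut(0, 13): punch at orig (1,13); cuts so far [(1, 5), (1, 11), (1, 13)]; region rows[1,2) x cols[0,16) = 1x16
Unfold 1 (reflect across h@1): 6 holes -> [(0, 5), (0, 11), (0, 13), (1, 5), (1, 11), (1, 13)]
Unfold 2 (reflect across h@2): 12 holes -> [(0, 5), (0, 11), (0, 13), (1, 5), (1, 11), (1, 13), (2, 5), (2, 11), (2, 13), (3, 5), (3, 11), (3, 13)]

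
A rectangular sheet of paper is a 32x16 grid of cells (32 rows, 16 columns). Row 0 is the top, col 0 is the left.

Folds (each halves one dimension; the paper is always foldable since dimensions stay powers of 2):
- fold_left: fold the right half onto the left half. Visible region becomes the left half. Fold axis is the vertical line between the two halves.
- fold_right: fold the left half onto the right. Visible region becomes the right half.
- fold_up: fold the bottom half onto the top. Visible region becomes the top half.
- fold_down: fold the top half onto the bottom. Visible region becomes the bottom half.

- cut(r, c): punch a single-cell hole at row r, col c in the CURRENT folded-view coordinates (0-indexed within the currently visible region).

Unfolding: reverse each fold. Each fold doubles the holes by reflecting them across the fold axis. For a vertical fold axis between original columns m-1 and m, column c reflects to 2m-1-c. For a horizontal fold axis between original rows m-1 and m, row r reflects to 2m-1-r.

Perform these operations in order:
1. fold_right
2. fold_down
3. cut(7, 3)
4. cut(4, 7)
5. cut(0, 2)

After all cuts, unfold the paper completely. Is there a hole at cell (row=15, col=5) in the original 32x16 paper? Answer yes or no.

Op 1 fold_right: fold axis v@8; visible region now rows[0,32) x cols[8,16) = 32x8
Op 2 fold_down: fold axis h@16; visible region now rows[16,32) x cols[8,16) = 16x8
Op 3 cut(7, 3): punch at orig (23,11); cuts so far [(23, 11)]; region rows[16,32) x cols[8,16) = 16x8
Op 4 cut(4, 7): punch at orig (20,15); cuts so far [(20, 15), (23, 11)]; region rows[16,32) x cols[8,16) = 16x8
Op 5 cut(0, 2): punch at orig (16,10); cuts so far [(16, 10), (20, 15), (23, 11)]; region rows[16,32) x cols[8,16) = 16x8
Unfold 1 (reflect across h@16): 6 holes -> [(8, 11), (11, 15), (15, 10), (16, 10), (20, 15), (23, 11)]
Unfold 2 (reflect across v@8): 12 holes -> [(8, 4), (8, 11), (11, 0), (11, 15), (15, 5), (15, 10), (16, 5), (16, 10), (20, 0), (20, 15), (23, 4), (23, 11)]
Holes: [(8, 4), (8, 11), (11, 0), (11, 15), (15, 5), (15, 10), (16, 5), (16, 10), (20, 0), (20, 15), (23, 4), (23, 11)]

Answer: yes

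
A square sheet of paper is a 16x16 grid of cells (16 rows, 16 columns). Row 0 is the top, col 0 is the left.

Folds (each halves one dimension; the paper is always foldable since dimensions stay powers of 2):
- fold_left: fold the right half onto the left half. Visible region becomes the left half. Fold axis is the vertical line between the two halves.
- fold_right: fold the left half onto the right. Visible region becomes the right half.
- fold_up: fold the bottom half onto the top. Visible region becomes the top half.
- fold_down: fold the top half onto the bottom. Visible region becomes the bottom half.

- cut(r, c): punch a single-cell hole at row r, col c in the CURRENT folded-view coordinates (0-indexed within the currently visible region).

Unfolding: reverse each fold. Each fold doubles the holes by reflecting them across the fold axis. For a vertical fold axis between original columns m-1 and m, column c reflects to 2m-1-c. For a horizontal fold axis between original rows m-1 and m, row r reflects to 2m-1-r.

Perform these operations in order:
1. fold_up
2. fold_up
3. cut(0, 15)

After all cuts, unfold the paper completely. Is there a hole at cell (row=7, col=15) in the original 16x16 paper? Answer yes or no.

Answer: yes

Derivation:
Op 1 fold_up: fold axis h@8; visible region now rows[0,8) x cols[0,16) = 8x16
Op 2 fold_up: fold axis h@4; visible region now rows[0,4) x cols[0,16) = 4x16
Op 3 cut(0, 15): punch at orig (0,15); cuts so far [(0, 15)]; region rows[0,4) x cols[0,16) = 4x16
Unfold 1 (reflect across h@4): 2 holes -> [(0, 15), (7, 15)]
Unfold 2 (reflect across h@8): 4 holes -> [(0, 15), (7, 15), (8, 15), (15, 15)]
Holes: [(0, 15), (7, 15), (8, 15), (15, 15)]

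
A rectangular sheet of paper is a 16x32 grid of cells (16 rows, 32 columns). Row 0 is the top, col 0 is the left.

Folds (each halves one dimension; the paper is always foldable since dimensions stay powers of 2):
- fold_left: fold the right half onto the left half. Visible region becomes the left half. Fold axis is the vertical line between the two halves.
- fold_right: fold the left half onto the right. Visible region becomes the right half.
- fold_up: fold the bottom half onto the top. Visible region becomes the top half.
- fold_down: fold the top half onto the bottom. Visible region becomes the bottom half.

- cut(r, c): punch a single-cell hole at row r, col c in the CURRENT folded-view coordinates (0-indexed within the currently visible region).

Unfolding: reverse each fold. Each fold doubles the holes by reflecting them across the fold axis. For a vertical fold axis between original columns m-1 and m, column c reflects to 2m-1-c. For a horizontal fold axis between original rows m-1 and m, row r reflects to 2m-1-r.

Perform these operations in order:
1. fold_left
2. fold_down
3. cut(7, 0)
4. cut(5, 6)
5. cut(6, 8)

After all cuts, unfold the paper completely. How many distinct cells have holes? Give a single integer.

Op 1 fold_left: fold axis v@16; visible region now rows[0,16) x cols[0,16) = 16x16
Op 2 fold_down: fold axis h@8; visible region now rows[8,16) x cols[0,16) = 8x16
Op 3 cut(7, 0): punch at orig (15,0); cuts so far [(15, 0)]; region rows[8,16) x cols[0,16) = 8x16
Op 4 cut(5, 6): punch at orig (13,6); cuts so far [(13, 6), (15, 0)]; region rows[8,16) x cols[0,16) = 8x16
Op 5 cut(6, 8): punch at orig (14,8); cuts so far [(13, 6), (14, 8), (15, 0)]; region rows[8,16) x cols[0,16) = 8x16
Unfold 1 (reflect across h@8): 6 holes -> [(0, 0), (1, 8), (2, 6), (13, 6), (14, 8), (15, 0)]
Unfold 2 (reflect across v@16): 12 holes -> [(0, 0), (0, 31), (1, 8), (1, 23), (2, 6), (2, 25), (13, 6), (13, 25), (14, 8), (14, 23), (15, 0), (15, 31)]

Answer: 12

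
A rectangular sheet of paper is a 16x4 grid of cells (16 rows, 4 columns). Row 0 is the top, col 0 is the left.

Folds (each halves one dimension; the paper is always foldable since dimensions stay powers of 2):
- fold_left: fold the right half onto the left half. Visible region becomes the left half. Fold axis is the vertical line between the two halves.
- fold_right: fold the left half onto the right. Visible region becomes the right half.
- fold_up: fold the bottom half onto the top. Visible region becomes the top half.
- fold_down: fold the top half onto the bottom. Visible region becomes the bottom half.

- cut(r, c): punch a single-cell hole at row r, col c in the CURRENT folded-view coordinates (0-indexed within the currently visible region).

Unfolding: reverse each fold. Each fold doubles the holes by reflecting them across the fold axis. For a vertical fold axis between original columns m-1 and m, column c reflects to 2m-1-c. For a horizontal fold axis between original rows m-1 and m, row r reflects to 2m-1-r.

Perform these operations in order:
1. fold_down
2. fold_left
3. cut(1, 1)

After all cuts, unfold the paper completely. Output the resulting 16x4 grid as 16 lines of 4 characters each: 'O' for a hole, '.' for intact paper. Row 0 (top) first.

Op 1 fold_down: fold axis h@8; visible region now rows[8,16) x cols[0,4) = 8x4
Op 2 fold_left: fold axis v@2; visible region now rows[8,16) x cols[0,2) = 8x2
Op 3 cut(1, 1): punch at orig (9,1); cuts so far [(9, 1)]; region rows[8,16) x cols[0,2) = 8x2
Unfold 1 (reflect across v@2): 2 holes -> [(9, 1), (9, 2)]
Unfold 2 (reflect across h@8): 4 holes -> [(6, 1), (6, 2), (9, 1), (9, 2)]

Answer: ....
....
....
....
....
....
.OO.
....
....
.OO.
....
....
....
....
....
....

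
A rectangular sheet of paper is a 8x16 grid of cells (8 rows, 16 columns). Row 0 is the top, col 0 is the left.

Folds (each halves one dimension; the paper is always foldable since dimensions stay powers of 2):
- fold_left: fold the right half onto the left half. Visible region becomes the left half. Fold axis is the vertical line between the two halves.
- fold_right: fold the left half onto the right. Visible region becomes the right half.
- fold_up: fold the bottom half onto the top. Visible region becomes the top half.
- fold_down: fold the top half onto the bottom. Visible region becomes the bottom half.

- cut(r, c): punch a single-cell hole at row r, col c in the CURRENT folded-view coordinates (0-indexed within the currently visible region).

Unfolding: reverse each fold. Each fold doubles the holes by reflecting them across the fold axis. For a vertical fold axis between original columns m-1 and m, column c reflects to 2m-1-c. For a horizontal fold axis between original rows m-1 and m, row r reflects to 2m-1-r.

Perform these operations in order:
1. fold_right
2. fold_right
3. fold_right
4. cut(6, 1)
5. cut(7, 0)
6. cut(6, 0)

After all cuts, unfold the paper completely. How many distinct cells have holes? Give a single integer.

Op 1 fold_right: fold axis v@8; visible region now rows[0,8) x cols[8,16) = 8x8
Op 2 fold_right: fold axis v@12; visible region now rows[0,8) x cols[12,16) = 8x4
Op 3 fold_right: fold axis v@14; visible region now rows[0,8) x cols[14,16) = 8x2
Op 4 cut(6, 1): punch at orig (6,15); cuts so far [(6, 15)]; region rows[0,8) x cols[14,16) = 8x2
Op 5 cut(7, 0): punch at orig (7,14); cuts so far [(6, 15), (7, 14)]; region rows[0,8) x cols[14,16) = 8x2
Op 6 cut(6, 0): punch at orig (6,14); cuts so far [(6, 14), (6, 15), (7, 14)]; region rows[0,8) x cols[14,16) = 8x2
Unfold 1 (reflect across v@14): 6 holes -> [(6, 12), (6, 13), (6, 14), (6, 15), (7, 13), (7, 14)]
Unfold 2 (reflect across v@12): 12 holes -> [(6, 8), (6, 9), (6, 10), (6, 11), (6, 12), (6, 13), (6, 14), (6, 15), (7, 9), (7, 10), (7, 13), (7, 14)]
Unfold 3 (reflect across v@8): 24 holes -> [(6, 0), (6, 1), (6, 2), (6, 3), (6, 4), (6, 5), (6, 6), (6, 7), (6, 8), (6, 9), (6, 10), (6, 11), (6, 12), (6, 13), (6, 14), (6, 15), (7, 1), (7, 2), (7, 5), (7, 6), (7, 9), (7, 10), (7, 13), (7, 14)]

Answer: 24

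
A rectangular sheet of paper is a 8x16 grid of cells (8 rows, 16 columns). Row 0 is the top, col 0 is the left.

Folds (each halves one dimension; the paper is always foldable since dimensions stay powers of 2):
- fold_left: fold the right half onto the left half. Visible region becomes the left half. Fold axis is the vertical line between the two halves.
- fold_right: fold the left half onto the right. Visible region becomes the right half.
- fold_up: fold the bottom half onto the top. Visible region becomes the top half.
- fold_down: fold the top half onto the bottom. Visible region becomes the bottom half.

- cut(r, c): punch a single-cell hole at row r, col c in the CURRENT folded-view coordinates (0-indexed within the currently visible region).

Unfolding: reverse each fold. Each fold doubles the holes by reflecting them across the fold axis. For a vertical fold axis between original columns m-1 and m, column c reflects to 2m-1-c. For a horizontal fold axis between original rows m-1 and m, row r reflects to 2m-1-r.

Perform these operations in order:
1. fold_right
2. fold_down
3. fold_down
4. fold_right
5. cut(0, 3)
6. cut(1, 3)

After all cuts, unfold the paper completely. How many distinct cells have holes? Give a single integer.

Op 1 fold_right: fold axis v@8; visible region now rows[0,8) x cols[8,16) = 8x8
Op 2 fold_down: fold axis h@4; visible region now rows[4,8) x cols[8,16) = 4x8
Op 3 fold_down: fold axis h@6; visible region now rows[6,8) x cols[8,16) = 2x8
Op 4 fold_right: fold axis v@12; visible region now rows[6,8) x cols[12,16) = 2x4
Op 5 cut(0, 3): punch at orig (6,15); cuts so far [(6, 15)]; region rows[6,8) x cols[12,16) = 2x4
Op 6 cut(1, 3): punch at orig (7,15); cuts so far [(6, 15), (7, 15)]; region rows[6,8) x cols[12,16) = 2x4
Unfold 1 (reflect across v@12): 4 holes -> [(6, 8), (6, 15), (7, 8), (7, 15)]
Unfold 2 (reflect across h@6): 8 holes -> [(4, 8), (4, 15), (5, 8), (5, 15), (6, 8), (6, 15), (7, 8), (7, 15)]
Unfold 3 (reflect across h@4): 16 holes -> [(0, 8), (0, 15), (1, 8), (1, 15), (2, 8), (2, 15), (3, 8), (3, 15), (4, 8), (4, 15), (5, 8), (5, 15), (6, 8), (6, 15), (7, 8), (7, 15)]
Unfold 4 (reflect across v@8): 32 holes -> [(0, 0), (0, 7), (0, 8), (0, 15), (1, 0), (1, 7), (1, 8), (1, 15), (2, 0), (2, 7), (2, 8), (2, 15), (3, 0), (3, 7), (3, 8), (3, 15), (4, 0), (4, 7), (4, 8), (4, 15), (5, 0), (5, 7), (5, 8), (5, 15), (6, 0), (6, 7), (6, 8), (6, 15), (7, 0), (7, 7), (7, 8), (7, 15)]

Answer: 32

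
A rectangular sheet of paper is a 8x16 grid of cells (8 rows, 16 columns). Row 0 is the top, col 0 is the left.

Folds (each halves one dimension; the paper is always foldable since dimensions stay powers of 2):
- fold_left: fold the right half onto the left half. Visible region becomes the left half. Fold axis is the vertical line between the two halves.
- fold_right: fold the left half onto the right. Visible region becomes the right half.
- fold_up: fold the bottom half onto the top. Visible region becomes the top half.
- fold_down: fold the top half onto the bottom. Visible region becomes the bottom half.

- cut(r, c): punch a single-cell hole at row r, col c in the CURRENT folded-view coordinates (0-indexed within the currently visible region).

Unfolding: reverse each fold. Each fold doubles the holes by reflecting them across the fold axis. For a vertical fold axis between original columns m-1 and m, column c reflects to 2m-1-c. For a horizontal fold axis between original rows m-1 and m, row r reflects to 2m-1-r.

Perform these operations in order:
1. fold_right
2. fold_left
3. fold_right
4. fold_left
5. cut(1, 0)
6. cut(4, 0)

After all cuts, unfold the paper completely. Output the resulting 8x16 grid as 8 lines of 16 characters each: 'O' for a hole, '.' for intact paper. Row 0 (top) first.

Op 1 fold_right: fold axis v@8; visible region now rows[0,8) x cols[8,16) = 8x8
Op 2 fold_left: fold axis v@12; visible region now rows[0,8) x cols[8,12) = 8x4
Op 3 fold_right: fold axis v@10; visible region now rows[0,8) x cols[10,12) = 8x2
Op 4 fold_left: fold axis v@11; visible region now rows[0,8) x cols[10,11) = 8x1
Op 5 cut(1, 0): punch at orig (1,10); cuts so far [(1, 10)]; region rows[0,8) x cols[10,11) = 8x1
Op 6 cut(4, 0): punch at orig (4,10); cuts so far [(1, 10), (4, 10)]; region rows[0,8) x cols[10,11) = 8x1
Unfold 1 (reflect across v@11): 4 holes -> [(1, 10), (1, 11), (4, 10), (4, 11)]
Unfold 2 (reflect across v@10): 8 holes -> [(1, 8), (1, 9), (1, 10), (1, 11), (4, 8), (4, 9), (4, 10), (4, 11)]
Unfold 3 (reflect across v@12): 16 holes -> [(1, 8), (1, 9), (1, 10), (1, 11), (1, 12), (1, 13), (1, 14), (1, 15), (4, 8), (4, 9), (4, 10), (4, 11), (4, 12), (4, 13), (4, 14), (4, 15)]
Unfold 4 (reflect across v@8): 32 holes -> [(1, 0), (1, 1), (1, 2), (1, 3), (1, 4), (1, 5), (1, 6), (1, 7), (1, 8), (1, 9), (1, 10), (1, 11), (1, 12), (1, 13), (1, 14), (1, 15), (4, 0), (4, 1), (4, 2), (4, 3), (4, 4), (4, 5), (4, 6), (4, 7), (4, 8), (4, 9), (4, 10), (4, 11), (4, 12), (4, 13), (4, 14), (4, 15)]

Answer: ................
OOOOOOOOOOOOOOOO
................
................
OOOOOOOOOOOOOOOO
................
................
................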